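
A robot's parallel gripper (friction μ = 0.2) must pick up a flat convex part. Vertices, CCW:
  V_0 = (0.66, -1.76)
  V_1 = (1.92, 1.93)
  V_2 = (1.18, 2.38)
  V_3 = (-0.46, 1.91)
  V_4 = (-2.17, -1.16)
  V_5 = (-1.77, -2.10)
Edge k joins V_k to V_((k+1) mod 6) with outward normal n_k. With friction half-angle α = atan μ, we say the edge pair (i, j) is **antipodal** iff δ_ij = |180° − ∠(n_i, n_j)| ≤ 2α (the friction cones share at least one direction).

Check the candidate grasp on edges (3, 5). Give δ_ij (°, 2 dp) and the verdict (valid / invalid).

α = atan 0.2 = 11.31°;  2α = 22.62°
edge 3: e_3 = (-1.71, -3.07);  n_3 = (-0.8736, +0.4866)
edge 5: e_5 = (+2.43, +0.34);  n_5 = (+0.1386, -0.9904)
∠(n_3, n_5) = 127.08°
δ = |180° − 127.08°| = 52.92°
52.92° > 2α = 22.62°  →  invalid

δ = 52.92°, invalid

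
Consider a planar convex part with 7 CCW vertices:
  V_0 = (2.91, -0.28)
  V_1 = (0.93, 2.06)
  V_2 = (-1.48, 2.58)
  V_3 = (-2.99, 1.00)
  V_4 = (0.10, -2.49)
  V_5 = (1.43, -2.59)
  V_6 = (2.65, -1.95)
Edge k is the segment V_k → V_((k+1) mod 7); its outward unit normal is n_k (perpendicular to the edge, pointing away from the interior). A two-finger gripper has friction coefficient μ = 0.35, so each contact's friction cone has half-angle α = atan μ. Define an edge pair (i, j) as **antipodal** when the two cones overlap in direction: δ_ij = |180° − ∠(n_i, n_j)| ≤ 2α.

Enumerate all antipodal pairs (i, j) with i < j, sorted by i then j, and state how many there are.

α = atan 0.35 = 19.29°;  2α = 38.58°
n_0 = (+0.7634, +0.6459)
n_1 = (+0.2109, +0.9775)
n_2 = (-0.7229, +0.6909)
n_3 = (-0.7487, -0.6629)
n_4 = (-0.0750, -0.9972)
n_5 = (+0.4645, -0.8855)
n_6 = (+0.9881, -0.1538)
  (0,1): δ = 142.41°  ·
  (0,2): δ = 83.94°  ·
  (0,3): δ = 1.28°  ✓
  (0,4): δ = 45.46°  ·
  (0,5): δ = 77.44°  ·
  (0,6): δ = 130.91°  ·
  (1,2): δ = 121.53°  ·
  (1,3): δ = 36.30°  ✓
  (1,4): δ = 7.88°  ✓
  (1,5): δ = 39.86°  ·
  (1,6): δ = 93.33°  ·
  (2,3): δ = 94.78°  ·
  (2,4): δ = 50.60°  ·
  (2,5): δ = 18.62°  ✓
  (2,6): δ = 34.85°  ✓
  (3,4): δ = 135.82°  ·
  (3,5): δ = 103.84°  ·
  (3,6): δ = 50.37°  ·
  (4,5): δ = 148.02°  ·
  (4,6): δ = 94.55°  ·
  (5,6): δ = 126.53°  ·
antipodal pairs: 5

count = 5; pairs: (0,3), (1,3), (1,4), (2,5), (2,6)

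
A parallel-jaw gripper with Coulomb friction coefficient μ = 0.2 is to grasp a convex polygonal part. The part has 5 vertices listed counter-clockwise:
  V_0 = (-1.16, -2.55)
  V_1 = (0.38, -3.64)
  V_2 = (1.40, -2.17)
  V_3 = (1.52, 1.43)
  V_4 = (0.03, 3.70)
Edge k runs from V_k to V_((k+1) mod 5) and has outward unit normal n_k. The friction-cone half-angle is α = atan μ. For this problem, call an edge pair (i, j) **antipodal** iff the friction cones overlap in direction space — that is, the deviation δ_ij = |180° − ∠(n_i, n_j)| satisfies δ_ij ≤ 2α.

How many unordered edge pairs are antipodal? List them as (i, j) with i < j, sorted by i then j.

α = atan 0.2 = 11.31°;  2α = 22.62°
n_0 = (-0.5777, -0.8162)
n_1 = (+0.8216, -0.5701)
n_2 = (+0.9994, -0.0333)
n_3 = (+0.8360, +0.5487)
n_4 = (-0.9824, +0.1870)
  (0,1): δ = 89.47°  ·
  (0,2): δ = 56.62°  ·
  (0,3): δ = 21.43°  ✓
  (0,4): δ = 114.51°  ·
  (1,2): δ = 147.15°  ·
  (1,3): δ = 111.96°  ·
  (1,4): δ = 23.98°  ·
  (2,3): δ = 144.81°  ·
  (2,4): δ = 8.87°  ✓
  (3,4): δ = 44.06°  ·
antipodal pairs: 2

count = 2; pairs: (0,3), (2,4)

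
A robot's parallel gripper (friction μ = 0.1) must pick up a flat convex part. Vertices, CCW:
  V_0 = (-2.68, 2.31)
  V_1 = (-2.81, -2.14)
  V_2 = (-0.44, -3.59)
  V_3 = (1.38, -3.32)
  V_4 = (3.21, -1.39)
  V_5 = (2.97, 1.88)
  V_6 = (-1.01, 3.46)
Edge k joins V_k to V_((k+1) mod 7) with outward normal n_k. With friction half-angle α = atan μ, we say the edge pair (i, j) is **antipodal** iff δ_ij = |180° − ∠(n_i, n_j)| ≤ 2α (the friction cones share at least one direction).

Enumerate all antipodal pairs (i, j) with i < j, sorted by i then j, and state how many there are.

count = 2; pairs: (0,4), (1,5)

α = atan 0.1 = 5.71°;  2α = 11.42°
n_0 = (-0.9996, +0.0292)
n_1 = (-0.5219, -0.8530)
n_2 = (+0.1467, -0.9892)
n_3 = (+0.7257, -0.6881)
n_4 = (+0.9973, +0.0732)
n_5 = (+0.3690, +0.9294)
n_6 = (-0.5672, +0.8236)
  (0,1): δ = 119.79°  ·
  (0,2): δ = 79.89°  ·
  (0,3): δ = 41.80°  ·
  (0,4): δ = 5.87°  ✓
  (0,5): δ = 70.02°  ·
  (0,6): δ = 126.23°  ·
  (1,2): δ = 140.10°  ·
  (1,3): δ = 102.02°  ·
  (1,4): δ = 54.34°  ·
  (1,5): δ = 9.81°  ✓
  (1,6): δ = 66.01°  ·
  (2,3): δ = 141.91°  ·
  (2,4): δ = 94.24°  ·
  (2,5): δ = 30.09°  ·
  (2,6): δ = 26.11°  ·
  (3,4): δ = 132.33°  ·
  (3,5): δ = 68.18°  ·
  (3,6): δ = 11.97°  ·
  (4,5): δ = 115.85°  ·
  (4,6): δ = 59.65°  ·
  (5,6): δ = 123.80°  ·
antipodal pairs: 2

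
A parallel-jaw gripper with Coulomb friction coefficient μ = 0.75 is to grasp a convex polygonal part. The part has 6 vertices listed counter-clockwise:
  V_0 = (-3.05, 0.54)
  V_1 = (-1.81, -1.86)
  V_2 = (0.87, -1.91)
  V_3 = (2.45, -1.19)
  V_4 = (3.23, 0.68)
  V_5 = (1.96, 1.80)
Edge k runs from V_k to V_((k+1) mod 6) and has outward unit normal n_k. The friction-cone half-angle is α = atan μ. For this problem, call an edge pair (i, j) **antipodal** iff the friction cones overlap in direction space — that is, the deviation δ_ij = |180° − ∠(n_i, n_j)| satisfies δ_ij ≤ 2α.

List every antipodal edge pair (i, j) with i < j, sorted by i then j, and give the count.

α = atan 0.75 = 36.87°;  2α = 73.74°
n_0 = (-0.8884, -0.4590)
n_1 = (-0.0187, -0.9998)
n_2 = (+0.4147, -0.9100)
n_3 = (+0.9229, -0.3850)
n_4 = (+0.6614, +0.7500)
n_5 = (-0.2439, +0.9698)
  (0,1): δ = 118.39°  ·
  (0,2): δ = 92.83°  ·
  (0,3): δ = 49.97°  ✓
  (0,4): δ = 21.27°  ✓
  (0,5): δ = 76.79°  ·
  (1,2): δ = 154.43°  ·
  (1,3): δ = 111.57°  ·
  (1,4): δ = 40.34°  ✓
  (1,5): δ = 15.19°  ✓
  (2,3): δ = 137.14°  ·
  (2,4): δ = 65.91°  ✓
  (2,5): δ = 10.38°  ✓
  (3,4): δ = 108.77°  ·
  (3,5): δ = 53.24°  ✓
  (4,5): δ = 124.47°  ·
antipodal pairs: 7

count = 7; pairs: (0,3), (0,4), (1,4), (1,5), (2,4), (2,5), (3,5)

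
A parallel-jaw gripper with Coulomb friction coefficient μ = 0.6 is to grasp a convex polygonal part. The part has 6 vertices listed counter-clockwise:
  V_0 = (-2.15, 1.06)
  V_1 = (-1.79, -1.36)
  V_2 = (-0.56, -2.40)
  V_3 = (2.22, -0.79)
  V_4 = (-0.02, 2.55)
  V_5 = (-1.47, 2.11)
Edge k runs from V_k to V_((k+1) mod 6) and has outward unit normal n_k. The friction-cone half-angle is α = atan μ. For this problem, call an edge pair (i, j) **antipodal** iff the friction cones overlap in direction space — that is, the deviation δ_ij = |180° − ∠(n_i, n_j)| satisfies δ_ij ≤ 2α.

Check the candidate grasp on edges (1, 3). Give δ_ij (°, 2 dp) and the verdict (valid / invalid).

δ = 15.94°, valid

α = atan 0.6 = 30.96°;  2α = 61.93°
edge 1: e_1 = (+1.23, -1.04);  n_1 = (-0.6457, -0.7636)
edge 3: e_3 = (-2.24, +3.34);  n_3 = (+0.8305, +0.5570)
∠(n_1, n_3) = 164.06°
δ = |180° − 164.06°| = 15.94°
15.94° ≤ 2α = 61.93°  →  valid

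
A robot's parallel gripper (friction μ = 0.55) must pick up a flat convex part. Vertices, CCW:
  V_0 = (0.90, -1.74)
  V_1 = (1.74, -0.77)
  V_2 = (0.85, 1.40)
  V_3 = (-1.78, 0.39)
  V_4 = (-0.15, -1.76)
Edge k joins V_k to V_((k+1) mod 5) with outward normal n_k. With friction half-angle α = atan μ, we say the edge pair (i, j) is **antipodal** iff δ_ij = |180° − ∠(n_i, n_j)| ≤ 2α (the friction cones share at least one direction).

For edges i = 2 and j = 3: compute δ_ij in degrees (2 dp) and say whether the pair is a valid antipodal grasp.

δ = 73.84°, invalid

α = atan 0.55 = 28.81°;  2α = 57.62°
edge 2: e_2 = (-2.63, -1.01);  n_2 = (-0.3585, +0.9335)
edge 3: e_3 = (+1.63, -2.15);  n_3 = (-0.7969, -0.6041)
∠(n_2, n_3) = 106.16°
δ = |180° − 106.16°| = 73.84°
73.84° > 2α = 57.62°  →  invalid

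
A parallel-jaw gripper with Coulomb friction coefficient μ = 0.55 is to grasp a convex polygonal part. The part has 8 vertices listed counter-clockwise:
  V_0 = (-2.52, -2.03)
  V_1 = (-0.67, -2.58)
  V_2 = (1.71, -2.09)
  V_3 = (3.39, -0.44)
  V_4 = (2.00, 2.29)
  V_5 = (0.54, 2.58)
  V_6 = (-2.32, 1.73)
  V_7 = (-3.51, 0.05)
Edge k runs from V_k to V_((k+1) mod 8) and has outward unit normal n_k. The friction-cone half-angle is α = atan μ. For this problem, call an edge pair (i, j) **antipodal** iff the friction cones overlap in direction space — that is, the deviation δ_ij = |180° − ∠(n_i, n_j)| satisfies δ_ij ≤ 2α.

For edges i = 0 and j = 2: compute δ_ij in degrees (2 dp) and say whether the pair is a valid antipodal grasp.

δ = 118.96°, invalid

α = atan 0.55 = 28.81°;  2α = 57.62°
edge 0: e_0 = (+1.85, -0.55);  n_0 = (-0.2850, -0.9585)
edge 2: e_2 = (+1.68, +1.65);  n_2 = (+0.7007, -0.7134)
∠(n_0, n_2) = 61.04°
δ = |180° − 61.04°| = 118.96°
118.96° > 2α = 57.62°  →  invalid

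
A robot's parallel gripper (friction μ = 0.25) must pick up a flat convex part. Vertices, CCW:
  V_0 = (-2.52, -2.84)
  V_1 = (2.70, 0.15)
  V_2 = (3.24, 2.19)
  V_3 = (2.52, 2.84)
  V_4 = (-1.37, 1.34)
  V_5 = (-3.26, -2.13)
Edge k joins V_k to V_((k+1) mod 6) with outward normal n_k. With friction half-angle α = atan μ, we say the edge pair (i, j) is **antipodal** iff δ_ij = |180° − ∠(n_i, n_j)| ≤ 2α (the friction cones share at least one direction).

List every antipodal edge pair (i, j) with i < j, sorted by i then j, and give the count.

count = 3; pairs: (0,3), (1,4), (2,5)

α = atan 0.25 = 14.04°;  2α = 28.07°
n_0 = (+0.4970, -0.8677)
n_1 = (+0.9667, -0.2559)
n_2 = (+0.6701, +0.7423)
n_3 = (-0.3598, +0.9330)
n_4 = (-0.8782, +0.4783)
n_5 = (-0.6923, -0.7216)
  (0,1): δ = 134.63°  ·
  (0,2): δ = 71.88°  ·
  (0,3): δ = 8.72°  ✓
  (0,4): δ = 31.62°  ·
  (0,5): δ = 106.38°  ·
  (1,2): δ = 117.25°  ·
  (1,3): δ = 54.09°  ·
  (1,4): δ = 13.75°  ✓
  (1,5): δ = 61.01°  ·
  (2,3): δ = 116.84°  ·
  (2,4): δ = 76.50°  ·
  (2,5): δ = 1.74°  ✓
  (3,4): δ = 139.66°  ·
  (3,5): δ = 64.90°  ·
  (4,5): δ = 105.24°  ·
antipodal pairs: 3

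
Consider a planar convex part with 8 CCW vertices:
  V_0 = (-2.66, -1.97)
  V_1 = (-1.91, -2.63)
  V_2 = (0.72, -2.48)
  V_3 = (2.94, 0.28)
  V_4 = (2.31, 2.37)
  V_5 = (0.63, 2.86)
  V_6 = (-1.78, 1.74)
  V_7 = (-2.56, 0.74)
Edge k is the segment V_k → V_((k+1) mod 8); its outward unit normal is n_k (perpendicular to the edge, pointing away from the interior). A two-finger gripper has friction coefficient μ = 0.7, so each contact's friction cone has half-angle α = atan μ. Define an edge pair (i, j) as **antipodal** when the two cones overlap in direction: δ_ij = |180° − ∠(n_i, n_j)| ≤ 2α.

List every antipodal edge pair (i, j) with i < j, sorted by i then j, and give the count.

count = 12; pairs: (0,3), (0,4), (0,5), (1,4), (1,5), (1,6), (2,4), (2,5), (2,6), (2,7), (3,6), (3,7)

α = atan 0.7 = 34.99°;  2α = 69.98°
n_0 = (-0.6606, -0.7507)
n_1 = (+0.0569, -0.9984)
n_2 = (+0.7792, -0.6268)
n_3 = (+0.9574, +0.2886)
n_4 = (+0.2800, +0.9600)
n_5 = (-0.4214, +0.9069)
n_6 = (-0.7885, +0.6150)
n_7 = (-0.9993, +0.0369)
  (0,1): δ = 135.39°  ·
  (0,2): δ = 87.46°  ·
  (0,3): δ = 31.88°  ✓
  (0,4): δ = 25.09°  ✓
  (0,5): δ = 66.27°  ✓
  (0,6): δ = 93.39°  ·
  (0,7): δ = 129.23°  ·
  (1,2): δ = 132.08°  ·
  (1,3): δ = 76.49°  ·
  (1,4): δ = 19.52°  ✓
  (1,5): δ = 21.66°  ✓
  (1,6): δ = 48.78°  ✓
  (1,7): δ = 84.62°  ·
  (2,3): δ = 124.41°  ·
  (2,4): δ = 67.45°  ✓
  (2,5): δ = 26.26°  ✓
  (2,6): δ = 0.86°  ✓
  (2,7): δ = 36.70°  ✓
  (3,4): δ = 123.03°  ·
  (3,5): δ = 81.85°  ·
  (3,6): δ = 54.73°  ✓
  (3,7): δ = 18.89°  ✓
  (4,5): δ = 138.81°  ·
  (4,6): δ = 111.69°  ·
  (4,7): δ = 75.85°  ·
  (5,6): δ = 152.88°  ·
  (5,7): δ = 117.04°  ·
  (6,7): δ = 144.16°  ·
antipodal pairs: 12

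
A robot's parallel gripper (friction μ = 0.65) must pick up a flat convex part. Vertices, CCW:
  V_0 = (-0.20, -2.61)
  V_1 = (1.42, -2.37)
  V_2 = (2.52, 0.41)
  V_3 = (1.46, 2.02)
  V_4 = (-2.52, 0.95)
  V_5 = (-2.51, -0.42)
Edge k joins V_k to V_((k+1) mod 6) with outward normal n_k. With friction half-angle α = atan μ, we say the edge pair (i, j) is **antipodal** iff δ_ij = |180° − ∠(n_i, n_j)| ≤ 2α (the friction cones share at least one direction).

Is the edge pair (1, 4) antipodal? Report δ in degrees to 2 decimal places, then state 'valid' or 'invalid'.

α = atan 0.65 = 33.02°;  2α = 66.05°
edge 1: e_1 = (+1.10, +2.78);  n_1 = (+0.9299, -0.3679)
edge 4: e_4 = (+0.01, -1.37);  n_4 = (-1.0000, -0.0073)
∠(n_1, n_4) = 157.99°
δ = |180° − 157.99°| = 22.01°
22.01° ≤ 2α = 66.05°  →  valid

δ = 22.01°, valid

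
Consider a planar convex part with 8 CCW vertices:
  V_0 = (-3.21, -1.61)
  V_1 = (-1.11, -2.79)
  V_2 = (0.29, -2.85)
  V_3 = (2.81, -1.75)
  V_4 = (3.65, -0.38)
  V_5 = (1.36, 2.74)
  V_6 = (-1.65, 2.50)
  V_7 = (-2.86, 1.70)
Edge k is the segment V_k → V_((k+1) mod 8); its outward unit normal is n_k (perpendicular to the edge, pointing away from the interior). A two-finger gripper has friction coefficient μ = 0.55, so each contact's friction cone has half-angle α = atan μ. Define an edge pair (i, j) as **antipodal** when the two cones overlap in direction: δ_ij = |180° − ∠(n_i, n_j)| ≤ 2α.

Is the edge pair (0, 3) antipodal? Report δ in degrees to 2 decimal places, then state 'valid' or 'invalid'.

δ = 92.18°, invalid

α = atan 0.55 = 28.81°;  2α = 57.62°
edge 0: e_0 = (+2.10, -1.18);  n_0 = (-0.4899, -0.8718)
edge 3: e_3 = (+0.84, +1.37);  n_3 = (+0.8525, -0.5227)
∠(n_0, n_3) = 87.82°
δ = |180° − 87.82°| = 92.18°
92.18° > 2α = 57.62°  →  invalid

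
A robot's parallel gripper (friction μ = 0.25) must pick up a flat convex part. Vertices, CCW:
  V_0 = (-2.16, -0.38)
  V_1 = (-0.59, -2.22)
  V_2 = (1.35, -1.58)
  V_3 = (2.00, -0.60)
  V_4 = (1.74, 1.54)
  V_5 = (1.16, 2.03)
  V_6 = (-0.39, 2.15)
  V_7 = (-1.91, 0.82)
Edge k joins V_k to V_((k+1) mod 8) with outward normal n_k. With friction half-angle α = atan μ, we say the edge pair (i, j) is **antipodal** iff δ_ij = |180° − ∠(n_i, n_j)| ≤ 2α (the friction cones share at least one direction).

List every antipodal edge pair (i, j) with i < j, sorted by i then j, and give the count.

α = atan 0.25 = 14.04°;  2α = 28.07°
n_0 = (-0.7607, -0.6491)
n_1 = (+0.3133, -0.9497)
n_2 = (+0.8334, -0.5527)
n_3 = (+0.9927, +0.1206)
n_4 = (+0.6454, +0.7639)
n_5 = (+0.0772, +0.9970)
n_6 = (-0.6585, +0.7526)
n_7 = (-0.9790, +0.2040)
  (0,1): δ = 112.22°  ·
  (0,2): δ = 74.03°  ·
  (0,3): δ = 33.55°  ·
  (0,4): δ = 9.34°  ✓
  (0,5): δ = 45.10°  ·
  (0,6): δ = 90.71°  ·
  (0,7): δ = 127.76°  ·
  (1,2): δ = 141.81°  ·
  (1,3): δ = 101.33°  ·
  (1,4): δ = 58.45°  ·
  (1,5): δ = 22.68°  ✓
  (1,6): δ = 22.93°  ✓
  (1,7): δ = 59.97°  ·
  (2,3): δ = 139.52°  ·
  (2,4): δ = 96.64°  ·
  (2,5): δ = 60.87°  ·
  (2,6): δ = 15.26°  ✓
  (2,7): δ = 21.79°  ✓
  (3,4): δ = 137.12°  ·
  (3,5): δ = 101.35°  ·
  (3,6): δ = 55.74°  ·
  (3,7): δ = 18.70°  ✓
  (4,5): δ = 144.23°  ·
  (4,6): δ = 98.62°  ·
  (4,7): δ = 61.58°  ·
  (5,6): δ = 134.39°  ·
  (5,7): δ = 97.34°  ·
  (6,7): δ = 142.95°  ·
antipodal pairs: 6

count = 6; pairs: (0,4), (1,5), (1,6), (2,6), (2,7), (3,7)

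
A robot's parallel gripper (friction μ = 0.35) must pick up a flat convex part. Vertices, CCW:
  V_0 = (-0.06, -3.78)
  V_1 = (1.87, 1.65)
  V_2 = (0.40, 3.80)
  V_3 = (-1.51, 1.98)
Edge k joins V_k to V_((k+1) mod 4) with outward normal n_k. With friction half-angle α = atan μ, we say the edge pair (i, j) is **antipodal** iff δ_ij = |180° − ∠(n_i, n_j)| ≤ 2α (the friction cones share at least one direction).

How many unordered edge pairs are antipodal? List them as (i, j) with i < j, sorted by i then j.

count = 3; pairs: (0,2), (0,3), (1,3)

α = atan 0.35 = 19.29°;  2α = 38.58°
n_0 = (+0.9423, -0.3349)
n_1 = (+0.8255, +0.5644)
n_2 = (-0.6898, +0.7240)
n_3 = (-0.9697, -0.2441)
  (0,1): δ = 126.07°  ·
  (0,2): δ = 26.82°  ✓
  (0,3): δ = 33.70°  ✓
  (1,2): δ = 80.74°  ·
  (1,3): δ = 20.23°  ✓
  (2,3): δ = 119.49°  ·
antipodal pairs: 3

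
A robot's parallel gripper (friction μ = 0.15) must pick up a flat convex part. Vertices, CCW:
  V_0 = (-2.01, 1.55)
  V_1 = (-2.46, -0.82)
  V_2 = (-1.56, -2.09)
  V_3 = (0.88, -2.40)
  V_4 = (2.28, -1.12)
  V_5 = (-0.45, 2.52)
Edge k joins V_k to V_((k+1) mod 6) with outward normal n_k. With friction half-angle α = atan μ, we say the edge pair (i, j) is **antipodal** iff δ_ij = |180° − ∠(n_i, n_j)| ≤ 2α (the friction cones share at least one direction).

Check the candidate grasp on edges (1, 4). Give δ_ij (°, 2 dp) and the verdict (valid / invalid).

δ = 1.55°, valid

α = atan 0.15 = 8.53°;  2α = 17.06°
edge 1: e_1 = (+0.90, -1.27);  n_1 = (-0.8159, -0.5782)
edge 4: e_4 = (-2.73, +3.64);  n_4 = (+0.8000, +0.6000)
∠(n_1, n_4) = 178.45°
δ = |180° − 178.45°| = 1.55°
1.55° ≤ 2α = 17.06°  →  valid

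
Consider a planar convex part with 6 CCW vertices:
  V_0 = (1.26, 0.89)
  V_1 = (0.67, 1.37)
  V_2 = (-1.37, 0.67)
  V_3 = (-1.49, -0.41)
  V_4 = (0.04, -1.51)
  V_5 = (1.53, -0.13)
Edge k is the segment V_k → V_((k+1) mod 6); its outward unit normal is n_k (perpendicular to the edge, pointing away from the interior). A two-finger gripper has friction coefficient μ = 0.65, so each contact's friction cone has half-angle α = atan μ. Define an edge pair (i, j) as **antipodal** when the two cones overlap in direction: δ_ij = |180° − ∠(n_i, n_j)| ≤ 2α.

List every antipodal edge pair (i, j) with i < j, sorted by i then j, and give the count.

α = atan 0.65 = 33.02°;  2α = 66.05°
n_0 = (+0.6311, +0.7757)
n_1 = (-0.3246, +0.9459)
n_2 = (-0.9939, +0.1104)
n_3 = (-0.5837, -0.8119)
n_4 = (+0.6795, -0.7337)
n_5 = (+0.9667, +0.2559)
  (0,1): δ = 121.93°  ·
  (0,2): δ = 57.21°  ✓
  (0,3): δ = 3.42°  ✓
  (0,4): δ = 81.94°  ·
  (0,5): δ = 143.96°  ·
  (1,2): δ = 115.28°  ·
  (1,3): δ = 54.65°  ✓
  (1,4): δ = 23.87°  ✓
  (1,5): δ = 85.89°  ·
  (2,3): δ = 119.37°  ·
  (2,4): δ = 40.85°  ✓
  (2,5): δ = 21.17°  ✓
  (3,4): δ = 101.48°  ·
  (3,5): δ = 39.46°  ✓
  (4,5): δ = 117.98°  ·
antipodal pairs: 7

count = 7; pairs: (0,2), (0,3), (1,3), (1,4), (2,4), (2,5), (3,5)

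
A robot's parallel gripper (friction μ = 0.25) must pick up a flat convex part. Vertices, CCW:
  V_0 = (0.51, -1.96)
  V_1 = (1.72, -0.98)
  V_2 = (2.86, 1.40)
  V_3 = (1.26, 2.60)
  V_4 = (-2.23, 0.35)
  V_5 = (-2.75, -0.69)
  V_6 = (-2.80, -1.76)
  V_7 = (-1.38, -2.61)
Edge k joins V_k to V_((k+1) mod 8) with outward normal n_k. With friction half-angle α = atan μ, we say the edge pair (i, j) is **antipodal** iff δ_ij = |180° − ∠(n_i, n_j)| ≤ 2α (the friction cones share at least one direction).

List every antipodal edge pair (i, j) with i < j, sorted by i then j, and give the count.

count = 6; pairs: (0,3), (0,4), (1,4), (1,5), (2,6), (3,7)

α = atan 0.25 = 14.04°;  2α = 28.07°
n_0 = (+0.6294, -0.7771)
n_1 = (+0.9019, -0.4320)
n_2 = (+0.6000, +0.8000)
n_3 = (-0.5419, +0.8405)
n_4 = (-0.8944, +0.4472)
n_5 = (-0.9989, +0.0467)
n_6 = (-0.5136, -0.8580)
n_7 = (+0.3252, -0.9456)
  (0,1): δ = 154.60°  ·
  (0,2): δ = 75.87°  ·
  (0,3): δ = 6.19°  ✓
  (0,4): δ = 24.43°  ✓
  (0,5): δ = 48.32°  ·
  (0,6): δ = 110.09°  ·
  (0,7): δ = 159.97°  ·
  (1,2): δ = 101.28°  ·
  (1,3): δ = 31.60°  ·
  (1,4): δ = 0.97°  ✓
  (1,5): δ = 22.92°  ✓
  (1,6): δ = 84.69°  ·
  (1,7): δ = 134.57°  ·
  (2,3): δ = 110.32°  ·
  (2,4): δ = 79.70°  ·
  (2,5): δ = 55.81°  ·
  (2,6): δ = 5.97°  ✓
  (2,7): δ = 55.85°  ·
  (3,4): δ = 149.37°  ·
  (3,5): δ = 125.49°  ·
  (3,6): δ = 63.71°  ·
  (3,7): δ = 13.83°  ✓
  (4,5): δ = 156.11°  ·
  (4,6): δ = 94.34°  ·
  (4,7): δ = 44.46°  ·
  (5,6): δ = 118.23°  ·
  (5,7): δ = 68.35°  ·
  (6,7): δ = 130.12°  ·
antipodal pairs: 6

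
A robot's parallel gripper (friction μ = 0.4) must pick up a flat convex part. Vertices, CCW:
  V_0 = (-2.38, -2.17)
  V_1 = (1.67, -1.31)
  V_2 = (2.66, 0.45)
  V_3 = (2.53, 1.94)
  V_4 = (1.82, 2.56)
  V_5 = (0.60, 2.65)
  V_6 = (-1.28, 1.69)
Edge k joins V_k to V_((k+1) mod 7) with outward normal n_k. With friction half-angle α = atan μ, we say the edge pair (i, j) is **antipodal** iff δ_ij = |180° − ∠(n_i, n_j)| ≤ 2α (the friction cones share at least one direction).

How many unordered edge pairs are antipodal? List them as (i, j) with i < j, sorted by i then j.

count = 5; pairs: (0,4), (0,5), (1,5), (1,6), (2,6)

α = atan 0.4 = 21.80°;  2α = 43.60°
n_0 = (+0.2077, -0.9782)
n_1 = (+0.8716, -0.4903)
n_2 = (+0.9962, +0.0869)
n_3 = (+0.6578, +0.7532)
n_4 = (+0.0736, +0.9973)
n_5 = (-0.4548, +0.8906)
n_6 = (-0.9617, +0.2741)
  (0,1): δ = 131.35°  ·
  (0,2): δ = 97.00°  ·
  (0,3): δ = 53.12°  ·
  (0,4): δ = 16.21°  ✓
  (0,5): δ = 15.06°  ✓
  (0,6): δ = 62.11°  ·
  (1,2): δ = 145.66°  ·
  (1,3): δ = 101.77°  ·
  (1,4): δ = 64.86°  ·
  (1,5): δ = 33.59°  ✓
  (1,6): δ = 13.45°  ✓
  (2,3): δ = 136.12°  ·
  (2,4): δ = 99.21°  ·
  (2,5): δ = 67.94°  ·
  (2,6): δ = 20.89°  ✓
  (3,4): δ = 143.09°  ·
  (3,5): δ = 111.82°  ·
  (3,6): δ = 64.78°  ·
  (4,5): δ = 148.73°  ·
  (4,6): δ = 101.69°  ·
  (5,6): δ = 132.96°  ·
antipodal pairs: 5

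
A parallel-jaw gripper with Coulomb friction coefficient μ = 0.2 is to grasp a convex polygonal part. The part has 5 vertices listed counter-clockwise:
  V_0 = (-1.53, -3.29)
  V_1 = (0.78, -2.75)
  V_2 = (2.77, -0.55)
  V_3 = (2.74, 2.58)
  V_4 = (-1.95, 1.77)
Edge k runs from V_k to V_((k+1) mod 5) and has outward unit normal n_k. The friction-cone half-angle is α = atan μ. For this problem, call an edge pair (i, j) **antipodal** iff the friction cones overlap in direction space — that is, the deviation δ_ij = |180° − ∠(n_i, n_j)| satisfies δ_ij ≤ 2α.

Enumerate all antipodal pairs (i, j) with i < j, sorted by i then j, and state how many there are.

count = 2; pairs: (0,3), (2,4)

α = atan 0.2 = 11.31°;  2α = 22.62°
n_0 = (+0.2276, -0.9737)
n_1 = (+0.7416, -0.6708)
n_2 = (+1.0000, +0.0096)
n_3 = (-0.1702, +0.9854)
n_4 = (-0.9966, -0.0827)
  (0,1): δ = 145.29°  ·
  (0,2): δ = 102.61°  ·
  (0,3): δ = 3.36°  ✓
  (0,4): δ = 81.59°  ·
  (1,2): δ = 137.32°  ·
  (1,3): δ = 38.07°  ·
  (1,4): δ = 46.88°  ·
  (2,3): δ = 80.75°  ·
  (2,4): δ = 4.20°  ✓
  (3,4): δ = 95.05°  ·
antipodal pairs: 2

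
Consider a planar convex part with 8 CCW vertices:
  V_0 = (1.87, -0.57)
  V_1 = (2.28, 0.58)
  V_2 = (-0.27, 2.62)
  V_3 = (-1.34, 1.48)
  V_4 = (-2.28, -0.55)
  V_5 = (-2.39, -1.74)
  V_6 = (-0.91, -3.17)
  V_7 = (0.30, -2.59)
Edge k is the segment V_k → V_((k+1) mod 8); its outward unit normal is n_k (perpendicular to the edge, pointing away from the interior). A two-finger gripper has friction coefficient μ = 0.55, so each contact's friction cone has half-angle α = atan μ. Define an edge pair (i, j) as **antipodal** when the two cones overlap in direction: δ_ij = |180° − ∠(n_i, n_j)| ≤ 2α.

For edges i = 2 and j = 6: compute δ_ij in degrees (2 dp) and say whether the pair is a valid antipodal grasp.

α = atan 0.55 = 28.81°;  2α = 57.62°
edge 2: e_2 = (-1.07, -1.14);  n_2 = (-0.7291, +0.6844)
edge 6: e_6 = (+1.21, +0.58);  n_6 = (+0.4322, -0.9018)
∠(n_2, n_6) = 158.80°
δ = |180° − 158.80°| = 21.20°
21.20° ≤ 2α = 57.62°  →  valid

δ = 21.20°, valid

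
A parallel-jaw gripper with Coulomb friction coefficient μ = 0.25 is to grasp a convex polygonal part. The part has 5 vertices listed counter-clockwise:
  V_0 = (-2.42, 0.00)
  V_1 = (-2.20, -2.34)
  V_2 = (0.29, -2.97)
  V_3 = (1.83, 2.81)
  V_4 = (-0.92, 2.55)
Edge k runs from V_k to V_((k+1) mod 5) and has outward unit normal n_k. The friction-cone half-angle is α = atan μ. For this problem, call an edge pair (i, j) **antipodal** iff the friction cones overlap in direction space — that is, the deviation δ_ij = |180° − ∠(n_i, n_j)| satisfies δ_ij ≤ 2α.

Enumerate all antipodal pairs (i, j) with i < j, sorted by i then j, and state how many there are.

count = 3; pairs: (0,2), (1,3), (2,4)

α = atan 0.25 = 14.04°;  2α = 28.07°
n_0 = (-0.9956, -0.0936)
n_1 = (-0.2453, -0.9695)
n_2 = (+0.9663, -0.2575)
n_3 = (-0.0941, +0.9956)
n_4 = (-0.8619, +0.5070)
  (0,1): δ = 109.57°  ·
  (0,2): δ = 20.29°  ✓
  (0,3): δ = 90.03°  ·
  (0,4): δ = 144.16°  ·
  (1,2): δ = 90.72°  ·
  (1,3): δ = 19.60°  ✓
  (1,4): δ = 73.73°  ·
  (2,3): δ = 69.68°  ·
  (2,4): δ = 15.55°  ✓
  (3,4): δ = 125.87°  ·
antipodal pairs: 3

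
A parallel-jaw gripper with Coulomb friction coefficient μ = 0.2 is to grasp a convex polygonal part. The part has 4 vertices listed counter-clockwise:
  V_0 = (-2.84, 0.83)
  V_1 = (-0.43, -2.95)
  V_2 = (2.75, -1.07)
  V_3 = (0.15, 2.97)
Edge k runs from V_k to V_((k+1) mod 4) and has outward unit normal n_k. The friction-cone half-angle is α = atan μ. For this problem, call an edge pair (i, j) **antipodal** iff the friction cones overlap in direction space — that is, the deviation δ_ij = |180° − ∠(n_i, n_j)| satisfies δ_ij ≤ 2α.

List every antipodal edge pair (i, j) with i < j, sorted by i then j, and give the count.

α = atan 0.2 = 11.31°;  2α = 22.62°
n_0 = (-0.8432, -0.5376)
n_1 = (+0.5089, -0.8608)
n_2 = (+0.8409, +0.5412)
n_3 = (-0.5820, +0.8132)
  (0,1): δ = 91.93°  ·
  (0,2): δ = 0.24°  ✓
  (0,3): δ = 93.07°  ·
  (1,2): δ = 87.83°  ·
  (1,3): δ = 5.00°  ✓
  (2,3): δ = 87.17°  ·
antipodal pairs: 2

count = 2; pairs: (0,2), (1,3)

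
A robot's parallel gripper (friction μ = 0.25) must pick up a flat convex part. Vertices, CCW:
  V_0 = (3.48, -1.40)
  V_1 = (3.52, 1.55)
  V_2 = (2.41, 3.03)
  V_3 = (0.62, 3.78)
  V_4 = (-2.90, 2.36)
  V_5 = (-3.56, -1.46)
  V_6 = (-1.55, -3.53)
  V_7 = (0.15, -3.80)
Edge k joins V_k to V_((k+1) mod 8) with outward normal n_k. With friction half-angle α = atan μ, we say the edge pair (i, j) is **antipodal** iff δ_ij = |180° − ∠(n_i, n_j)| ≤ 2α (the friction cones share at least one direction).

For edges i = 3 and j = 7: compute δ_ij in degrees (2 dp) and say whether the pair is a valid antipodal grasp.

δ = 13.81°, valid

α = atan 0.25 = 14.04°;  2α = 28.07°
edge 3: e_3 = (-3.52, -1.42);  n_3 = (-0.3741, +0.9274)
edge 7: e_7 = (+3.33, +2.40);  n_7 = (+0.5847, -0.8113)
∠(n_3, n_7) = 166.19°
δ = |180° − 166.19°| = 13.81°
13.81° ≤ 2α = 28.07°  →  valid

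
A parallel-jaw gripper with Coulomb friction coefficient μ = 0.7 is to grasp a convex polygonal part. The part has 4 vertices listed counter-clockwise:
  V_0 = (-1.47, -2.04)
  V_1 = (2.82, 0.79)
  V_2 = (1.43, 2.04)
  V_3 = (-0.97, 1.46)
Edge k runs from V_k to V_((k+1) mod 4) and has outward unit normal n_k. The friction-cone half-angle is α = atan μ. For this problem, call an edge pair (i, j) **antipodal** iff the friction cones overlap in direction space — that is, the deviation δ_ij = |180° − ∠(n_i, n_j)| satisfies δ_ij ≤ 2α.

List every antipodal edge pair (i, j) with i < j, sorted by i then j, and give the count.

count = 3; pairs: (0,2), (0,3), (1,3)

α = atan 0.7 = 34.99°;  2α = 69.98°
n_0 = (+0.5507, -0.8347)
n_1 = (+0.6687, +0.7436)
n_2 = (-0.2349, +0.9720)
n_3 = (-0.9899, +0.1414)
  (0,1): δ = 75.38°  ·
  (0,2): δ = 19.83°  ✓
  (0,3): δ = 48.46°  ✓
  (1,2): δ = 124.45°  ·
  (1,3): δ = 56.17°  ✓
  (2,3): δ = 111.72°  ·
antipodal pairs: 3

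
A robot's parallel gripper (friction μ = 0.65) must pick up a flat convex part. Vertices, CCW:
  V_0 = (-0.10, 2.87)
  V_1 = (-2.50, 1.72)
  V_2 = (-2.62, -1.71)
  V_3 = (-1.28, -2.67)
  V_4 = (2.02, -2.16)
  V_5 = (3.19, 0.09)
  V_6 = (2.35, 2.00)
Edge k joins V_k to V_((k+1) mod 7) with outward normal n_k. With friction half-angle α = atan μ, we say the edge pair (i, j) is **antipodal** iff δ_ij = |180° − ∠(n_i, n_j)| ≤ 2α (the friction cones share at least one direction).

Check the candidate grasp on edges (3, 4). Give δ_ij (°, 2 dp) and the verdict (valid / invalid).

δ = 126.26°, invalid

α = atan 0.65 = 33.02°;  2α = 66.05°
edge 3: e_3 = (+3.30, +0.51);  n_3 = (+0.1527, -0.9883)
edge 4: e_4 = (+1.17, +2.25);  n_4 = (+0.8872, -0.4614)
∠(n_3, n_4) = 53.74°
δ = |180° − 53.74°| = 126.26°
126.26° > 2α = 66.05°  →  invalid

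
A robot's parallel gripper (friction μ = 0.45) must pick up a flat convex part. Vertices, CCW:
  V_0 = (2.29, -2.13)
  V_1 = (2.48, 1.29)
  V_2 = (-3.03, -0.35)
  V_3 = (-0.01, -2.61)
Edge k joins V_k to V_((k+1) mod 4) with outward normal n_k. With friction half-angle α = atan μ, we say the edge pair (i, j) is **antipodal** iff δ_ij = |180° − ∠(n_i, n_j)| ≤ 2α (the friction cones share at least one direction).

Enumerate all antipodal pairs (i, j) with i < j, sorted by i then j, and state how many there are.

α = atan 0.45 = 24.23°;  2α = 48.46°
n_0 = (+0.9985, -0.0555)
n_1 = (-0.2853, +0.9584)
n_2 = (-0.5992, -0.8006)
n_3 = (+0.2043, -0.9789)
  (0,1): δ = 70.25°  ·
  (0,2): δ = 56.37°  ·
  (0,3): δ = 104.97°  ·
  (1,2): δ = 53.38°  ·
  (1,3): δ = 4.79°  ✓
  (2,3): δ = 131.40°  ·
antipodal pairs: 1

count = 1; pairs: (1,3)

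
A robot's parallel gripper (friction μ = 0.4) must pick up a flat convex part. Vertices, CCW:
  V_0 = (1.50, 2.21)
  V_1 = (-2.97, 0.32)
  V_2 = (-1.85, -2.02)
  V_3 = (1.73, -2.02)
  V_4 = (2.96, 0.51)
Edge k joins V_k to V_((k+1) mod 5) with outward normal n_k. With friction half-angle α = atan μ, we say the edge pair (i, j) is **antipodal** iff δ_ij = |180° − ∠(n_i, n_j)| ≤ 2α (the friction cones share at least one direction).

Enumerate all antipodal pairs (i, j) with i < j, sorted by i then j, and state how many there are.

count = 3; pairs: (0,2), (0,3), (1,4)

α = atan 0.4 = 21.80°;  2α = 43.60°
n_0 = (-0.3894, +0.9211)
n_1 = (-0.9020, -0.4317)
n_2 = (+0.0000, -1.0000)
n_3 = (+0.8993, -0.4372)
n_4 = (+0.7586, +0.6515)
  (0,1): δ = 87.34°  ·
  (0,2): δ = 22.92°  ✓
  (0,3): δ = 41.15°  ✓
  (0,4): δ = 107.74°  ·
  (1,2): δ = 115.58°  ·
  (1,3): δ = 51.50°  ·
  (1,4): δ = 15.08°  ✓
  (2,3): δ = 115.93°  ·
  (2,4): δ = 49.34°  ·
  (3,4): δ = 113.42°  ·
antipodal pairs: 3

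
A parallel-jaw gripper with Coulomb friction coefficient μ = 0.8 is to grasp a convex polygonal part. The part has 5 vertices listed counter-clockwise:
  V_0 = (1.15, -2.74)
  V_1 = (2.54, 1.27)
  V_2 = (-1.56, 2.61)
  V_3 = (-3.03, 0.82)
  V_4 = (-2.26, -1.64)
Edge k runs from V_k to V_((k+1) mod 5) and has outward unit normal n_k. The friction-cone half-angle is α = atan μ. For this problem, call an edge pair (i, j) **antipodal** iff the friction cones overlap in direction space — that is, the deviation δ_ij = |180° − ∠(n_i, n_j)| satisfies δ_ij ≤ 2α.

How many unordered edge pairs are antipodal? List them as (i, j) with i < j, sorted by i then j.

α = atan 0.8 = 38.66°;  2α = 77.32°
n_0 = (+0.9448, -0.3275)
n_1 = (+0.3107, +0.9505)
n_2 = (-0.7728, +0.6346)
n_3 = (-0.9543, -0.2987)
n_4 = (-0.3070, -0.9517)
  (0,1): δ = 88.98°  ·
  (0,2): δ = 20.28°  ✓
  (0,3): δ = 36.50°  ✓
  (0,4): δ = 91.24°  ·
  (1,2): δ = 111.29°  ·
  (1,3): δ = 54.52°  ✓
  (1,4): δ = 0.22°  ✓
  (2,3): δ = 123.23°  ·
  (2,4): δ = 68.48°  ✓
  (3,4): δ = 125.26°  ·
antipodal pairs: 5

count = 5; pairs: (0,2), (0,3), (1,3), (1,4), (2,4)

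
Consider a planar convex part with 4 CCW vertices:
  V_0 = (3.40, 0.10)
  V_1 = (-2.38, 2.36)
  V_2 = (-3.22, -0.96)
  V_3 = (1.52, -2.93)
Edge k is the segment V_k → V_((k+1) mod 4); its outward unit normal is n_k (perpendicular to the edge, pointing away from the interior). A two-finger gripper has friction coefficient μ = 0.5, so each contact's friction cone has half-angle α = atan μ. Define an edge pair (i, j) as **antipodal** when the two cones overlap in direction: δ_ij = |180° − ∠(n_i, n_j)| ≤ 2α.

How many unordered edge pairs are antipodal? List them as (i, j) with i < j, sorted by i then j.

count = 2; pairs: (0,2), (1,3)

α = atan 0.5 = 26.57°;  2α = 53.13°
n_0 = (+0.3642, +0.9313)
n_1 = (-0.9695, +0.2453)
n_2 = (-0.3838, -0.9234)
n_3 = (+0.8497, -0.5272)
  (0,1): δ = 82.84°  ·
  (0,2): δ = 1.21°  ✓
  (0,3): δ = 79.54°  ·
  (1,2): δ = 98.37°  ·
  (1,3): δ = 17.62°  ✓
  (2,3): δ = 99.25°  ·
antipodal pairs: 2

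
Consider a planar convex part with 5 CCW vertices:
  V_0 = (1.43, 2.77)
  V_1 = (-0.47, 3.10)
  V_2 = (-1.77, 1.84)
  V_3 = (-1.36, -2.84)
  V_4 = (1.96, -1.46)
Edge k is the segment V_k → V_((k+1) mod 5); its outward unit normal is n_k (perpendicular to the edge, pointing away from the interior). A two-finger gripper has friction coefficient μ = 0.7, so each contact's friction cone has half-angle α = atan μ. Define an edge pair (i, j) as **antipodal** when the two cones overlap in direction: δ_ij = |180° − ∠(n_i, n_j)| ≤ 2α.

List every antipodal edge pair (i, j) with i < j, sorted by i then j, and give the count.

α = atan 0.7 = 34.99°;  2α = 69.98°
n_0 = (+0.1711, +0.9852)
n_1 = (-0.6960, +0.7181)
n_2 = (-0.9962, -0.0873)
n_3 = (+0.3838, -0.9234)
n_4 = (+0.9922, +0.1243)
  (0,1): δ = 126.04°  ·
  (0,2): δ = 75.14°  ·
  (0,3): δ = 32.42°  ✓
  (0,4): δ = 106.99°  ·
  (1,2): δ = 129.10°  ·
  (1,3): δ = 21.53°  ✓
  (1,4): δ = 53.04°  ✓
  (2,3): δ = 72.44°  ·
  (2,4): δ = 2.13°  ✓
  (3,4): δ = 105.43°  ·
antipodal pairs: 4

count = 4; pairs: (0,3), (1,3), (1,4), (2,4)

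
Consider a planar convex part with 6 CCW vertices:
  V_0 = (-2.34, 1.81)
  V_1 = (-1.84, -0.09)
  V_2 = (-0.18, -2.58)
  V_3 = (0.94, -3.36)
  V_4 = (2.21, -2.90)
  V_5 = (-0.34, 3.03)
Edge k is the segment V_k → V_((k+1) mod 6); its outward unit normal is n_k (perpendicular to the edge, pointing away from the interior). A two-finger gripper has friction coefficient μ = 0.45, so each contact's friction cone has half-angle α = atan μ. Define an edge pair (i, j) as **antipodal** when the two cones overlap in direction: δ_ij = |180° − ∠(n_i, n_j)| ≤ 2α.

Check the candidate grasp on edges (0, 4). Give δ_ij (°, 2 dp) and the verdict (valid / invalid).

δ = 8.52°, valid

α = atan 0.45 = 24.23°;  2α = 48.46°
edge 0: e_0 = (+0.50, -1.90);  n_0 = (-0.9671, -0.2545)
edge 4: e_4 = (-2.55, +5.93);  n_4 = (+0.9187, +0.3950)
∠(n_0, n_4) = 171.48°
δ = |180° − 171.48°| = 8.52°
8.52° ≤ 2α = 48.46°  →  valid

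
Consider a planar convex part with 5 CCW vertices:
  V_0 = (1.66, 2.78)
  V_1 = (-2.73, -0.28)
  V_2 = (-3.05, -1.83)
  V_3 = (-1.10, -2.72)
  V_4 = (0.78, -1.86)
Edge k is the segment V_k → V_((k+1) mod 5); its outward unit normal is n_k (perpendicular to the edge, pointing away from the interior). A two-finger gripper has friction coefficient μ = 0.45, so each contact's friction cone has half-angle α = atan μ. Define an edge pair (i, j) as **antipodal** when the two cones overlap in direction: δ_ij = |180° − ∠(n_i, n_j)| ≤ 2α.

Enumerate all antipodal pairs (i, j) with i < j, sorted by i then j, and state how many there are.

count = 3; pairs: (0,3), (0,4), (1,4)

α = atan 0.45 = 24.23°;  2α = 48.46°
n_0 = (-0.5718, +0.8204)
n_1 = (-0.9793, +0.2022)
n_2 = (-0.4152, -0.9097)
n_3 = (+0.4160, -0.9094)
n_4 = (+0.9825, -0.1863)
  (0,1): δ = 136.54°  ·
  (0,2): δ = 59.41°  ·
  (0,3): δ = 10.30°  ✓
  (0,4): δ = 44.38°  ✓
  (1,2): δ = 102.87°  ·
  (1,3): δ = 53.75°  ·
  (1,4): δ = 0.93°  ✓
  (2,3): δ = 130.89°  ·
  (2,4): δ = 76.21°  ·
  (3,4): δ = 125.32°  ·
antipodal pairs: 3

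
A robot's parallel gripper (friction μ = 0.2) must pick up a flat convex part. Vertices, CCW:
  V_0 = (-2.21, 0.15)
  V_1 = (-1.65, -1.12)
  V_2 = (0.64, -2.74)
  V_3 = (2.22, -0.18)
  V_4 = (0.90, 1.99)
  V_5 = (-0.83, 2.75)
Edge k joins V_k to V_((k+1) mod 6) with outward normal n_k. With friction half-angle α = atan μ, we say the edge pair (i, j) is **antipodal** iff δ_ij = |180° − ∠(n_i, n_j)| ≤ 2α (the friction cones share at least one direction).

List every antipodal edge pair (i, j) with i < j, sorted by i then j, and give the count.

α = atan 0.2 = 11.31°;  2α = 22.62°
n_0 = (-0.9150, -0.4035)
n_1 = (-0.5775, -0.8164)
n_2 = (+0.8510, -0.5252)
n_3 = (+0.8544, +0.5197)
n_4 = (+0.4022, +0.9155)
n_5 = (-0.8833, +0.4688)
  (0,1): δ = 149.07°  ·
  (0,2): δ = 55.48°  ·
  (0,3): δ = 7.52°  ✓
  (0,4): δ = 42.49°  ·
  (0,5): δ = 128.25°  ·
  (1,2): δ = 86.41°  ·
  (1,3): δ = 23.41°  ·
  (1,4): δ = 11.56°  ✓
  (1,5): δ = 97.32°  ·
  (2,3): δ = 117.01°  ·
  (2,4): δ = 82.03°  ·
  (2,5): δ = 3.72°  ✓
  (3,4): δ = 145.03°  ·
  (3,5): δ = 59.27°  ·
  (4,5): δ = 94.24°  ·
antipodal pairs: 3

count = 3; pairs: (0,3), (1,4), (2,5)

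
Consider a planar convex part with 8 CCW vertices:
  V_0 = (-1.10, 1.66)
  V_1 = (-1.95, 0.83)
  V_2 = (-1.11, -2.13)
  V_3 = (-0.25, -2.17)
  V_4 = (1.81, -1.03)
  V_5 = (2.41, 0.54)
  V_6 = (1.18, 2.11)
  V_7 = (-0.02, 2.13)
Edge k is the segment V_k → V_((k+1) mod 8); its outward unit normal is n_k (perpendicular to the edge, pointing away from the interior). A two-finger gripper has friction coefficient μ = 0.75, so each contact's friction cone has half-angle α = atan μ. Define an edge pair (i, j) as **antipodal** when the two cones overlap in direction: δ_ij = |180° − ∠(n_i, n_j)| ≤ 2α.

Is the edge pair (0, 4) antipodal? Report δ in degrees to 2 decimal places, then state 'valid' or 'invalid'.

δ = 24.77°, valid

α = atan 0.75 = 36.87°;  2α = 73.74°
edge 0: e_0 = (-0.85, -0.83);  n_0 = (-0.6986, +0.7155)
edge 4: e_4 = (+0.60, +1.57);  n_4 = (+0.9341, -0.3570)
∠(n_0, n_4) = 155.23°
δ = |180° − 155.23°| = 24.77°
24.77° ≤ 2α = 73.74°  →  valid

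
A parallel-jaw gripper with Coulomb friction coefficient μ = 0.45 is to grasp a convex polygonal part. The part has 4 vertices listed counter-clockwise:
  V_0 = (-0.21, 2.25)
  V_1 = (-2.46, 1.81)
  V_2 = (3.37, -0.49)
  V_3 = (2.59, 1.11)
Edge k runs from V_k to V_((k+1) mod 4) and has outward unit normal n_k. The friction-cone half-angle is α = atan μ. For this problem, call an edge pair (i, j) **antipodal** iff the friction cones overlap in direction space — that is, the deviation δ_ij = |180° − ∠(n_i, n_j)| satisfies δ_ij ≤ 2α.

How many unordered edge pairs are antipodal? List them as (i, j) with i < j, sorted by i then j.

count = 3; pairs: (0,1), (1,2), (1,3)

α = atan 0.45 = 24.23°;  2α = 48.46°
n_0 = (-0.1919, +0.9814)
n_1 = (-0.3670, -0.9302)
n_2 = (+0.8989, +0.4382)
n_3 = (+0.3771, +0.9262)
  (0,1): δ = 32.59°  ✓
  (0,2): δ = 104.92°  ·
  (0,3): δ = 146.78°  ·
  (1,2): δ = 42.48°  ✓
  (1,3): δ = 0.62°  ✓
  (2,3): δ = 138.14°  ·
antipodal pairs: 3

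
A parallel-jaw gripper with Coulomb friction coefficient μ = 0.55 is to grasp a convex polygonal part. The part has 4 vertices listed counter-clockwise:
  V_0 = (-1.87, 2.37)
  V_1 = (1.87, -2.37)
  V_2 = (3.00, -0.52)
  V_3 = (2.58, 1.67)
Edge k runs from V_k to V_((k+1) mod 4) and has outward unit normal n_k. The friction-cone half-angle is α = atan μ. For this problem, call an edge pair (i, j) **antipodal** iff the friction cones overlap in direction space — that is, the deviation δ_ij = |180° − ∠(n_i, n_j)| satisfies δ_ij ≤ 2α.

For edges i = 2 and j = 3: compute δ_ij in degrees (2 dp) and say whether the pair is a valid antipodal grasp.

α = atan 0.55 = 28.81°;  2α = 57.62°
edge 2: e_2 = (-0.42, +2.19);  n_2 = (+0.9821, +0.1883)
edge 3: e_3 = (-4.45, +0.70);  n_3 = (+0.1554, +0.9879)
∠(n_2, n_3) = 70.20°
δ = |180° − 70.20°| = 109.80°
109.80° > 2α = 57.62°  →  invalid

δ = 109.80°, invalid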